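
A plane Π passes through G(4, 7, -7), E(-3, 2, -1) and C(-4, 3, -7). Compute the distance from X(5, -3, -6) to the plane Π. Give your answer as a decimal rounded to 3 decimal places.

GE = (-7, -5, 6), GC = (-8, -4, 0); a normal to Π is GE × GC = (24, -48, -12).
Using G: Π has equation 24x - 48y - 12z = -156.
n·X − d = (24)·(5) + (-48)·(-3) + (-12)·(-6) − (-156) = 492; |n| = √3024.
Distance = |492| / √3024 = 492/√3024 ≈ 8.947.

8.947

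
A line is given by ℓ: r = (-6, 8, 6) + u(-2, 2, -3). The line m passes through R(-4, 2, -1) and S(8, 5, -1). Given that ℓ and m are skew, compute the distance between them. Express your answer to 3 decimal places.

9.305

A direction vector for m is S − R = (12, 3, 0).
Common perpendicular direction n = (-2, 2, -3) × (12, 3, 0) = (9, -36, -30).
With w = (-4, 2, -1) − (-6, 8, 6) = (2, -6, -7), w · n = 444.
Distance = |w · n| / |n| = |444| / √2277 ≈ 9.305.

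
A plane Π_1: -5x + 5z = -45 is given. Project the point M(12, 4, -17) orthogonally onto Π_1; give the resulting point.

(2, 4, -7)

Foot = M − λn with λ = (n·M − d)/|n|² = (-145 − (-45))/50 = -2.
Foot = (12, 4, -17) − (-2)·(-5, 0, 5) = (2, 4, -7).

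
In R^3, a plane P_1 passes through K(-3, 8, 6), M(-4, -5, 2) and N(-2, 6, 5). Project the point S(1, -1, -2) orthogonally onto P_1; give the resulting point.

KM = (-1, -13, -4), KN = (1, -2, -1); a normal to P_1 is KM × KN = (5, -5, 15).
Using K: P_1 has equation 5x - 5y + 15z = 35.
Foot = S − λn with λ = (n·S − d)/|n|² = (-20 − 35)/275 = -1/5.
Foot = (1, -1, -2) − (-1/5)·(5, -5, 15) = (2, -2, 1).

(2, -2, 1)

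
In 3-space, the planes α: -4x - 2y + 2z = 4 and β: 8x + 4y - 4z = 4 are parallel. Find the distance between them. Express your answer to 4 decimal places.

1.2247

Rescale β by 1/(-2): -4x - 2y + 2z = -2. Then distance = |4 − (-2)| / √24 ≈ 1.2247.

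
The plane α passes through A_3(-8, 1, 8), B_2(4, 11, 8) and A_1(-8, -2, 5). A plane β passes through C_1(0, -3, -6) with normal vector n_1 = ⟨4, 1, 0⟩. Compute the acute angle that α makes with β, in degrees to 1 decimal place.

69.8

A_3B_2 = (12, 10, 0), A_3A_1 = (0, -3, -3); a normal to α is A_3B_2 × A_3A_1 = (-30, 36, -36).
Using A_3: α has equation -30x + 36y - 36z = -12.
β: n_1·r = n_1·C_1 gives 4x + y = -3.
cos θ = |n₁·n₂| / (|n₁||n₂|) = |-84| / (√3492 · √17).
θ = arccos(0.34476) ≈ 69.8°.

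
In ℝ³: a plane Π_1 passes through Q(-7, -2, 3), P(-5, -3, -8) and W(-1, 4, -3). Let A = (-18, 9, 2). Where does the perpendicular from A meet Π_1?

(-6, 0, 5)

QP = (2, -1, -11), QW = (6, 6, -6); a normal to Π_1 is QP × QW = (72, -54, 18).
Using Q: Π_1 has equation 72x - 54y + 18z = -342.
Foot = A − λn with λ = (n·A − d)/|n|² = (-1746 − (-342))/8424 = -1/6.
Foot = (-18, 9, 2) − (-1/6)·(72, -54, 18) = (-6, 0, 5).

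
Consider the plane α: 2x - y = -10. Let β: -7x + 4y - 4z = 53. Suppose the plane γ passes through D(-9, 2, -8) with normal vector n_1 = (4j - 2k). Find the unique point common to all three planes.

(-3, 4, -4)

γ: n_1·r = n_1·D gives 4y - 2z = 24.
Solving the 3×3 linear system 2x - y = -10, -7x + 4y - 4z = 53, 4y - 2z = 24 (e.g. by elimination or Cramer's rule, determinant = 30) gives (-3, 4, -4).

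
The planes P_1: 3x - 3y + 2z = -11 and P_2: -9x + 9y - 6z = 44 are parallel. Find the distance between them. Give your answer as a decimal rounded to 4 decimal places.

0.7817

Rescale P_2 by 1/(-3): 3x - 3y + 2z = -44/3. Then distance = |-11 − (-44/3)| / √22 ≈ 0.7817.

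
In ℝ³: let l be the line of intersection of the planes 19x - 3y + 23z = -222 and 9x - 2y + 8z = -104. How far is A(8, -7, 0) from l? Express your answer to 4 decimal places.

Direction of l: (19, -3, 23) × (9, -2, 8) = (22, 55, -11).
A point on l: solving the two plane equations with x = -8 gives (-8, 8, -2).
Taking (-8, 8, -2) on l with direction v = (22, 55, -11): w = A − (-8, 8, -2) = (16, -15, 2), and w × v = (55, 220, 1210).
Distance = |w × v| / |v| = √1515525 / √3630 ≈ 20.4328.

20.4328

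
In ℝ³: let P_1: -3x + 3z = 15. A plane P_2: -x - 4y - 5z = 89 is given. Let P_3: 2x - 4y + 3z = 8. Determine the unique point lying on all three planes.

Solving the 3×3 linear system -3x + 3z = 15, -x - 4y - 5z = 89, 2x - 4y + 3z = 8 (e.g. by elimination or Cramer's rule, determinant = 132) gives (-11, -12, -6).

(-11, -12, -6)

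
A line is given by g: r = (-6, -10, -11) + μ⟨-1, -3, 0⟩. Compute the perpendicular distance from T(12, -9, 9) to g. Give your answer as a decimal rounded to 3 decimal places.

26.094

Taking (-6, -10, -11) on g with direction v = (-1, -3, 0): w = T − (-6, -10, -11) = (18, 1, 20), and w × v = (60, -20, -53).
Distance = |w × v| / |v| = √6809 / √10 ≈ 26.094.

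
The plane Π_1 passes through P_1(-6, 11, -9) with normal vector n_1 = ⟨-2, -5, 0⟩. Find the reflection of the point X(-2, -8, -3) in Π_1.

(10, 22, -3)

Π_1: n_1·r = n_1·P_1 gives -2x - 5y = -43.
λ = (n·X − d)/|n|² = (44 − (-43))/29 = 3.
Reflection = X − 2λn = (-2, -8, -3) − 6·(-2, -5, 0) = (10, 22, -3).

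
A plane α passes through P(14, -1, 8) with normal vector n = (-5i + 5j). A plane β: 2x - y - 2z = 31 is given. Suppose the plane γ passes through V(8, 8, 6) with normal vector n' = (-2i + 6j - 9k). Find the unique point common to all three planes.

(8, -7, -4)

α: n·r = n·P gives -5x + 5y = -75.
γ: n'·r = n'·V gives -2x + 6y - 9z = -22.
Solving the 3×3 linear system -5x + 5y = -75, 2x - y - 2z = 31, -2x + 6y - 9z = -22 (e.g. by elimination or Cramer's rule, determinant = 5) gives (8, -7, -4).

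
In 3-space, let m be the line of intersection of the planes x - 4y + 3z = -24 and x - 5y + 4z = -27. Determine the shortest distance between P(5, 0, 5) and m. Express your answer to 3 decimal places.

14.236

Direction of m: (1, -4, 3) × (1, -5, 4) = (-1, -1, -1).
A point on m: solving the two plane equations with x = -7 gives (-7, 8, 5).
Taking (-7, 8, 5) on m with direction v = (-1, -1, -1): w = P − (-7, 8, 5) = (12, -8, 0), and w × v = (8, 12, -20).
Distance = |w × v| / |v| = √608 / √3 ≈ 14.236.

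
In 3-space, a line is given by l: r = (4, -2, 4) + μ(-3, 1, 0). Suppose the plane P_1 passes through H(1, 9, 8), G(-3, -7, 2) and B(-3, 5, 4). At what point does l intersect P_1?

HG = (-4, -16, -6), HB = (-4, -4, -4); a normal to P_1 is HG × HB = (40, 8, -48).
Using H: P_1 has equation 40x + 8y - 48z = -272.
Substitute r = (4, -2, 4) + t(-3, 1, 0) into the plane: -48 + (-112)t = -272, so t = 2.
Intersection: (4, -2, 4) + 2·(-3, 1, 0) = (-2, 0, 4).

(-2, 0, 4)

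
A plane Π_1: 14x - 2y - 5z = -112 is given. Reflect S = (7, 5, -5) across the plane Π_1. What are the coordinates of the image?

(-21, 9, 5)

λ = (n·S − d)/|n|² = (113 − (-112))/225 = 1.
Reflection = S − 2λn = (7, 5, -5) − 2·(14, -2, -5) = (-21, 9, 5).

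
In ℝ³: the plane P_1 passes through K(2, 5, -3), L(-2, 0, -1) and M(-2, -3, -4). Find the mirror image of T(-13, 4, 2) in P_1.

KL = (-4, -5, 2), KM = (-4, -8, -1); a normal to P_1 is KL × KM = (21, -12, 12).
Using K: P_1 has equation 21x - 12y + 12z = -54.
λ = (n·T − d)/|n|² = (-297 − (-54))/729 = -1/3.
Reflection = T − 2λn = (-13, 4, 2) − (-2/3)·(21, -12, 12) = (1, -4, 10).

(1, -4, 10)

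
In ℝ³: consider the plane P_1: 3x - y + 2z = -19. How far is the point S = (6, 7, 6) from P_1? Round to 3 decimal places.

11.225

n·S − d = (3)·(6) + (-1)·(7) + (2)·(6) − (-19) = 42; |n| = √14.
Distance = |42| / √14 = 42/√14 ≈ 11.225.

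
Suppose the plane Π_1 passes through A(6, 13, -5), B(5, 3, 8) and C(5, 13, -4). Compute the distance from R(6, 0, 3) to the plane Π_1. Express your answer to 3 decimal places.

4.098

AB = (-1, -10, 13), AC = (-1, 0, 1); a normal to Π_1 is AB × AC = (-10, -12, -10).
Using A: Π_1 has equation -10x - 12y - 10z = -166.
n·R − d = (-10)·(6) + (-12)·(0) + (-10)·(3) − (-166) = 76; |n| = √344.
Distance = |76| / √344 = 76/√344 ≈ 4.098.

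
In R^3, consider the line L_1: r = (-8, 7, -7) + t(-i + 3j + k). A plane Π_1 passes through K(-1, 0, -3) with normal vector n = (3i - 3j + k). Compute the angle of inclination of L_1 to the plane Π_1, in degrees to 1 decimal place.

49.5

Π_1: n·r = n·K gives 3x - 3y + z = -6.
sin θ = |n·v| / (|n||v|) = |-11| / (√19 · √11) = 0.76089.
θ ≈ 49.5°.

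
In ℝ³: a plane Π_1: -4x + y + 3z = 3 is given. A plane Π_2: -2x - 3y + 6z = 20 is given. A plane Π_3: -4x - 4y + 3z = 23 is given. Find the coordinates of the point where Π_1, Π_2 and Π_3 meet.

(-1, -4, 1)

Solving the 3×3 linear system -4x + y + 3z = 3, -2x - 3y + 6z = 20, -4x - 4y + 3z = 23 (e.g. by elimination or Cramer's rule, determinant = -90) gives (-1, -4, 1).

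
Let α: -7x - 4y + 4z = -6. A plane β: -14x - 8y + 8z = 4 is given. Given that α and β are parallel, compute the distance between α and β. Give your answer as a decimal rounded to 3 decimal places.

Rescale β by 1/2: -7x - 4y + 4z = 2. Then distance = |-6 − 2| / √81 ≈ 0.889.

0.889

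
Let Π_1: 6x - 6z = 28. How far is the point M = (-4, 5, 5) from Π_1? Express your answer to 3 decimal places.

9.664

n·M − d = (6)·(-4) + (0)·(5) + (-6)·(5) − 28 = -82; |n| = √72.
Distance = |-82| / √72 = 82/√72 ≈ 9.664.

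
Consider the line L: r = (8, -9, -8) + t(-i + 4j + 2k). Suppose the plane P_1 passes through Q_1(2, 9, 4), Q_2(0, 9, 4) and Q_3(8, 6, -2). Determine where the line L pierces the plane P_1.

(4, 7, 0)

Q_1Q_2 = (-2, 0, 0), Q_1Q_3 = (6, -3, -6); a normal to P_1 is Q_1Q_2 × Q_1Q_3 = (0, -12, 6).
Using Q_1: P_1 has equation -12y + 6z = -84.
Substitute r = (8, -9, -8) + t(-1, 4, 2) into the plane: 60 + (-36)t = -84, so t = 4.
Intersection: (8, -9, -8) + 4·(-1, 4, 2) = (4, 7, 0).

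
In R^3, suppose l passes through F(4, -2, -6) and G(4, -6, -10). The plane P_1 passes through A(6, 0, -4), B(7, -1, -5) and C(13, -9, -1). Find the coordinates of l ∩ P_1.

(4, 2, -2)

A direction vector for l is G − F = (0, -4, -4).
AB = (1, -1, -1), AC = (7, -9, 3); a normal to P_1 is AB × AC = (-12, -10, -2).
Using A: P_1 has equation -12x - 10y - 2z = -64.
Substitute r = (4, -2, -6) + t(0, -4, -4) into the plane: -16 + 48t = -64, so t = -1.
Intersection: (4, -2, -6) + (-1)·(0, -4, -4) = (4, 2, -2).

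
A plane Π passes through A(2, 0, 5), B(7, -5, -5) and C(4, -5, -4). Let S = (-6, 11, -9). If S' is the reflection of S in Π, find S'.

AB = (5, -5, -10), AC = (2, -5, -9); a normal to Π is AB × AC = (-5, 25, -15).
Using A: Π has equation -5x + 25y - 15z = -85.
λ = (n·S − d)/|n|² = (440 − (-85))/875 = 3/5.
Reflection = S − 2λn = (-6, 11, -9) − (6/5)·(-5, 25, -15) = (0, -19, 9).

(0, -19, 9)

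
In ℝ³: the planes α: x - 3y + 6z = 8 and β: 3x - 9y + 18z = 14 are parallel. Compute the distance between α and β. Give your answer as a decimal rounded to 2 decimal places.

0.49

Rescale β by 1/3: x - 3y + 6z = 14/3. Then distance = |8 − (14/3)| / √46 ≈ 0.49.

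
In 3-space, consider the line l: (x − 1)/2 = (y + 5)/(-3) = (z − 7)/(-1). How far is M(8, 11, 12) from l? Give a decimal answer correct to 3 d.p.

14.878

l has direction (2, -3, -1) through (1, -5, 7).
Taking (1, -5, 7) on l with direction v = (2, -3, -1): w = M − (1, -5, 7) = (7, 16, 5), and w × v = (-1, 17, -53).
Distance = |w × v| / |v| = √3099 / √14 ≈ 14.878.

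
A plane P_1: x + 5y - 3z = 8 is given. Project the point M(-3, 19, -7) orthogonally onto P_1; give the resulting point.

(-6, 4, 2)

Foot = M − λn with λ = (n·M − d)/|n|² = (113 − 8)/35 = 3.
Foot = (-3, 19, -7) − 3·(1, 5, -3) = (-6, 4, 2).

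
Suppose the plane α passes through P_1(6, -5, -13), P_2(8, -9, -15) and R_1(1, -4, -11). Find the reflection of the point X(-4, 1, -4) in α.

(-6, 3, -10)

P_1P_2 = (2, -4, -2), P_1R_1 = (-5, 1, 2); a normal to α is P_1P_2 × P_1R_1 = (-6, 6, -18).
Using P_1: α has equation -6x + 6y - 18z = 168.
λ = (n·X − d)/|n|² = (102 − 168)/396 = -1/6.
Reflection = X − 2λn = (-4, 1, -4) − (-1/3)·(-6, 6, -18) = (-6, 3, -10).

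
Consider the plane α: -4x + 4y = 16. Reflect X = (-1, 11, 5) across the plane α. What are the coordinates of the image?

λ = (n·X − d)/|n|² = (48 − 16)/32 = 1.
Reflection = X − 2λn = (-1, 11, 5) − 2·(-4, 4, 0) = (7, 3, 5).

(7, 3, 5)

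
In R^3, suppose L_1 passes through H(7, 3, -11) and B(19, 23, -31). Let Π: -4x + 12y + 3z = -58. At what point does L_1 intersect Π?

A direction vector for L_1 is B − H = (12, 20, -20).
Substitute r = (7, 3, -11) + t(12, 20, -20) into the plane: -25 + 132t = -58, so t = -1/4.
Intersection: (7, 3, -11) + (-1/4)·(12, 20, -20) = (4, -2, -6).

(4, -2, -6)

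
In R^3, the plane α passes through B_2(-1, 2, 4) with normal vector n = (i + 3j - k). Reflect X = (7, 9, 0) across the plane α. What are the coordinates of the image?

(1, -9, 6)

α: n·r = n·B_2 gives x + 3y - z = 1.
λ = (n·X − d)/|n|² = (34 − 1)/11 = 3.
Reflection = X − 2λn = (7, 9, 0) − 6·(1, 3, -1) = (1, -9, 6).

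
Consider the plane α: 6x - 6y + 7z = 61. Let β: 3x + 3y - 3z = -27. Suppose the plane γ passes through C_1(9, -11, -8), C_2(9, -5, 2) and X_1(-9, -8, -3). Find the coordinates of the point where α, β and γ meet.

(0, -2, 7)

C_1C_2 = (0, 6, 10), C_1X_1 = (-18, 3, 5); a normal to γ is C_1C_2 × C_1X_1 = (0, -180, 108).
Using C_1: γ has equation -180y + 108z = 1116.
Solving the 3×3 linear system 6x - 6y + 7z = 61, 3x + 3y - 3z = -27, -180y + 108z = 1116 (e.g. by elimination or Cramer's rule, determinant = -3132) gives (0, -2, 7).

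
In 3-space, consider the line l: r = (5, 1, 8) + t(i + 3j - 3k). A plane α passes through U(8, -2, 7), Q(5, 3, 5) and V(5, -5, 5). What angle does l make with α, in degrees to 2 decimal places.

44.42

UQ = (-3, 5, -2), UV = (-3, -3, -2); a normal to α is UQ × UV = (-16, 0, 24).
Using U: α has equation -16x + 24z = 40.
sin θ = |n·v| / (|n||v|) = |-88| / (√832 · √19) = 0.69991.
θ ≈ 44.42°.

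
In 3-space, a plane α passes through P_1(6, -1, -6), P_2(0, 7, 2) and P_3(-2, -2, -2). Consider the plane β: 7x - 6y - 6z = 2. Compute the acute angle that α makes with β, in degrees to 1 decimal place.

84.2

P_1P_2 = (-6, 8, 8), P_1P_3 = (-8, -1, 4); a normal to α is P_1P_2 × P_1P_3 = (40, -40, 70).
Using P_1: α has equation 40x - 40y + 70z = -140.
cos θ = |n₁·n₂| / (|n₁||n₂|) = |100| / (√8100 · √121).
θ = arccos(0.10101) ≈ 84.2°.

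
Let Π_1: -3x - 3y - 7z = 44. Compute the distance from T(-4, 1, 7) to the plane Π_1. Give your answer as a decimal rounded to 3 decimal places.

10.262

n·T − d = (-3)·(-4) + (-3)·(1) + (-7)·(7) − 44 = -84; |n| = √67.
Distance = |-84| / √67 = 84/√67 ≈ 10.262.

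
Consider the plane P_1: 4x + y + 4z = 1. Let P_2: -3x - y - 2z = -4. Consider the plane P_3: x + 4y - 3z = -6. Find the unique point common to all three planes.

Solving the 3×3 linear system 4x + y + 4z = 1, -3x - y - 2z = -4, x + 4y - 3z = -6 (e.g. by elimination or Cramer's rule, determinant = -11) gives (7, -7, -5).

(7, -7, -5)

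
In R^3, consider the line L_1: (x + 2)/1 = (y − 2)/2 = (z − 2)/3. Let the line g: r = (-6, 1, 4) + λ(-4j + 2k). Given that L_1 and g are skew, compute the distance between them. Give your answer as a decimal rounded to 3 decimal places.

L_1 has direction (1, 2, 3) through (-2, 2, 2).
Common perpendicular direction n = (1, 2, 3) × (0, -4, 2) = (16, -2, -4).
With w = (-6, 1, 4) − (-2, 2, 2) = (-4, -1, 2), w · n = -70.
Distance = |w · n| / |n| = |-70| / √276 ≈ 4.214.

4.214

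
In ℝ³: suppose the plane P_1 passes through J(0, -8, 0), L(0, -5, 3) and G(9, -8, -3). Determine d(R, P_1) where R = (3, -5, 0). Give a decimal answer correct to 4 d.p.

JL = (0, 3, 3), JG = (9, 0, -3); a normal to P_1 is JL × JG = (-9, 27, -27).
Using J: P_1 has equation -9x + 27y - 27z = -216.
n·R − d = (-9)·(3) + (27)·(-5) + (-27)·(0) − (-216) = 54; |n| = √1539.
Distance = |54| / √1539 = 54/√1539 ≈ 1.3765.

1.3765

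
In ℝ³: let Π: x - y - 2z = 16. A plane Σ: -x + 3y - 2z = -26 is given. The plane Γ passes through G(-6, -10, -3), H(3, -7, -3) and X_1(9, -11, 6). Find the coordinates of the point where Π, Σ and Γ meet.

GH = (9, 3, 0), GX_1 = (15, -1, 9); a normal to Γ is GH × GX_1 = (27, -81, -54).
Using G: Γ has equation 27x - 81y - 54z = 810.
Solving the 3×3 linear system x - y - 2z = 16, -x + 3y - 2z = -26, 27x - 81y - 54z = 810 (e.g. by elimination or Cramer's rule, determinant = -216) gives (7, -7, -1).

(7, -7, -1)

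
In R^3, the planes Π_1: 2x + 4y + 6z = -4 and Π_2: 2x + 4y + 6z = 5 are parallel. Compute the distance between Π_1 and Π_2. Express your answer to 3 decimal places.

Same normal n = (2, 4, 6) with |n| = √56; distance = |-4 − 5| / |n| = 9/√56 ≈ 1.203.

1.203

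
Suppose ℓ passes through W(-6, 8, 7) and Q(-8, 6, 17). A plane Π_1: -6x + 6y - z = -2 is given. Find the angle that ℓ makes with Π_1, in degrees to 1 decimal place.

A direction vector for ℓ is Q − W = (-2, -2, 10).
sin θ = |n·v| / (|n||v|) = |-10| / (√73 · √108) = 0.11262.
θ ≈ 6.5°.

6.5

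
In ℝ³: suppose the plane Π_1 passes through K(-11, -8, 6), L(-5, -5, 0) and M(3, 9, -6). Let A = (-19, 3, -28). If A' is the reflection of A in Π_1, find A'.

(25, -5, 12)

KL = (6, 3, -6), KM = (14, 17, -12); a normal to Π_1 is KL × KM = (66, -12, 60).
Using K: Π_1 has equation 66x - 12y + 60z = -270.
λ = (n·A − d)/|n|² = (-2970 − (-270))/8100 = -1/3.
Reflection = A − 2λn = (-19, 3, -28) − (-2/3)·(66, -12, 60) = (25, -5, 12).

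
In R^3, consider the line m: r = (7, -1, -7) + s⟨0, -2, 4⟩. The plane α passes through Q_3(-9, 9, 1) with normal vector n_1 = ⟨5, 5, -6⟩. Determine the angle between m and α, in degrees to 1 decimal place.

55.1

α: n_1·r = n_1·Q_3 gives 5x + 5y - 6z = -6.
sin θ = |n·v| / (|n||v|) = |-34| / (√86 · √20) = 0.81981.
θ ≈ 55.1°.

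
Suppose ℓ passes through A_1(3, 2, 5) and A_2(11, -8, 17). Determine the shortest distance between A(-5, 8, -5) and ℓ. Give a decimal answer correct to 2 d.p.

2.59

A direction vector for ℓ is A_2 − A_1 = (8, -10, 12).
Taking (3, 2, 5) on ℓ with direction v = (8, -10, 12): w = A − (3, 2, 5) = (-8, 6, -10), and w × v = (-28, 16, 32).
Distance = |w × v| / |v| = √2064 / √308 ≈ 2.59.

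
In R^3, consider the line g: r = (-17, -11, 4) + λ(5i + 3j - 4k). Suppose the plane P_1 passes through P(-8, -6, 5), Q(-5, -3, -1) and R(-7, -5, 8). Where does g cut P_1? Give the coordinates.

(-7, -5, -4)

PQ = (3, 3, -6), PR = (1, 1, 3); a normal to P_1 is PQ × PR = (15, -15, 0).
Using P: P_1 has equation 15x - 15y = -30.
Substitute r = (-17, -11, 4) + t(5, 3, -4) into the plane: -90 + 30t = -30, so t = 2.
Intersection: (-17, -11, 4) + 2·(5, 3, -4) = (-7, -5, -4).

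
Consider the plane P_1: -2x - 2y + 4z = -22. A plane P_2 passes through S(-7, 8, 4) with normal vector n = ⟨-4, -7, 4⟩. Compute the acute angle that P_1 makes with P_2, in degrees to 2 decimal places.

P_2: n·r = n·S gives -4x - 7y + 4z = -12.
cos θ = |n₁·n₂| / (|n₁||n₂|) = |38| / (√24 · √81).
θ = arccos(0.86186) ≈ 30.47°.

30.47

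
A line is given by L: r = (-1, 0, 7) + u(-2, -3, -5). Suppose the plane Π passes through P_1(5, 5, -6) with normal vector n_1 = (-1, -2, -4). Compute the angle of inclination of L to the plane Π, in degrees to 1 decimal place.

82.4

Π: n_1·r = n_1·P_1 gives -x - 2y - 4z = 9.
sin θ = |n·v| / (|n||v|) = |28| / (√21 · √38) = 0.99119.
θ ≈ 82.4°.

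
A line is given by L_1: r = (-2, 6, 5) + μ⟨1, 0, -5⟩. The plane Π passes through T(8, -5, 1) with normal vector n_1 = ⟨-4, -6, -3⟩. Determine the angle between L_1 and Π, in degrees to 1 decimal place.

16.0

Π: n_1·r = n_1·T gives -4x - 6y - 3z = -5.
sin θ = |n·v| / (|n||v|) = |11| / (√61 · √26) = 0.27621.
θ ≈ 16.0°.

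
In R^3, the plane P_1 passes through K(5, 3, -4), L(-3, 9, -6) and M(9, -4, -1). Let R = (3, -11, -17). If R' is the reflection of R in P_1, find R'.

KL = (-8, 6, -2), KM = (4, -7, 3); a normal to P_1 is KL × KM = (4, 16, 32).
Using K: P_1 has equation 4x + 16y + 32z = -60.
λ = (n·R − d)/|n|² = (-708 − (-60))/1296 = -1/2.
Reflection = R − 2λn = (3, -11, -17) − (-1)·(4, 16, 32) = (7, 5, 15).

(7, 5, 15)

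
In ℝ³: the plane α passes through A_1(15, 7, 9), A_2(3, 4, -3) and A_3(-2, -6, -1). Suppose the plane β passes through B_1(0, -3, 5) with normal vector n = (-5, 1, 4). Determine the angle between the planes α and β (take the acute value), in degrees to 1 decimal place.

A_1A_2 = (-12, -3, -12), A_1A_3 = (-17, -13, -10); a normal to α is A_1A_2 × A_1A_3 = (-126, 84, 105).
Using A_1: α has equation -126x + 84y + 105z = -357.
β: n·r = n·B_1 gives -5x + y + 4z = 17.
cos θ = |n₁·n₂| / (|n₁||n₂|) = |1134| / (√33957 · √42).
θ = arccos(0.94956) ≈ 18.3°.

18.3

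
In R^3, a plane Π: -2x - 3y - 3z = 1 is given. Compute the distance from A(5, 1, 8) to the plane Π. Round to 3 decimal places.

8.102

n·A − d = (-2)·(5) + (-3)·(1) + (-3)·(8) − 1 = -38; |n| = √22.
Distance = |-38| / √22 = 38/√22 ≈ 8.102.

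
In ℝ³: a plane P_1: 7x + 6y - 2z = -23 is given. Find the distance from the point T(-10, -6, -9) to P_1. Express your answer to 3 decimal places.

n·T − d = (7)·(-10) + (6)·(-6) + (-2)·(-9) − (-23) = -65; |n| = √89.
Distance = |-65| / √89 = 65/√89 ≈ 6.890.

6.890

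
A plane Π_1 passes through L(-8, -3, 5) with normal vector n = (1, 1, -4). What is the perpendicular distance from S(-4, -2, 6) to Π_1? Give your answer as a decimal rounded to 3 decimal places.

Π_1: n·r = n·L gives x + y - 4z = -31.
n·S − d = (1)·(-4) + (1)·(-2) + (-4)·(6) − (-31) = 1; |n| = √18.
Distance = |1| / √18 = 1/√18 ≈ 0.236.

0.236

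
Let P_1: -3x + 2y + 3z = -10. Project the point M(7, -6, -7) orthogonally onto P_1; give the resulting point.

(1, -2, -1)

Foot = M − λn with λ = (n·M − d)/|n|² = (-54 − (-10))/22 = -2.
Foot = (7, -6, -7) − (-2)·(-3, 2, 3) = (1, -2, -1).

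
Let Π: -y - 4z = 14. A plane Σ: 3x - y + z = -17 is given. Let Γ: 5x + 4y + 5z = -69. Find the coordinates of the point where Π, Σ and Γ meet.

(-7, -6, -2)

Solving the 3×3 linear system -y - 4z = 14, 3x - y + z = -17, 5x + 4y + 5z = -69 (e.g. by elimination or Cramer's rule, determinant = -58) gives (-7, -6, -2).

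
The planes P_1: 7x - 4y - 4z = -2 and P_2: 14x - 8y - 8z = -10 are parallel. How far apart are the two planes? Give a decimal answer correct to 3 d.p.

0.333

Rescale P_2 by 1/2: 7x - 4y - 4z = -5. Then distance = |-2 − (-5)| / √81 ≈ 0.333.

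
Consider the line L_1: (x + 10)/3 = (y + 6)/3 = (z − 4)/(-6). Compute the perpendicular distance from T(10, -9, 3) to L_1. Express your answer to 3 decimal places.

L_1 has direction (3, 3, -6) through (-10, -6, 4).
Taking (-10, -6, 4) on L_1 with direction v = (3, 3, -6): w = T − (-10, -6, 4) = (20, -3, -1), and w × v = (21, 117, 69).
Distance = |w × v| / |v| = √18891 / √54 ≈ 18.704.

18.704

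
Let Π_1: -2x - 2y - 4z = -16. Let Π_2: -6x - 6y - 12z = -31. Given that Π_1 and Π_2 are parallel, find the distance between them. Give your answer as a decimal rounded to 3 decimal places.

1.157

Rescale Π_2 by 1/3: -2x - 2y - 4z = -31/3. Then distance = |-16 − (-31/3)| / √24 ≈ 1.157.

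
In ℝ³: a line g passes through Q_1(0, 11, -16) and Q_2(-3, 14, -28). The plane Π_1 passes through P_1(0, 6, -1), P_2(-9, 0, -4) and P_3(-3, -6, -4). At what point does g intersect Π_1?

A direction vector for g is Q_2 − Q_1 = (-3, 3, -12).
P_1P_2 = (-9, -6, -3), P_1P_3 = (-3, -12, -3); a normal to Π_1 is P_1P_2 × P_1P_3 = (-18, -18, 90).
Using P_1: Π_1 has equation -18x - 18y + 90z = -198.
Substitute r = (0, 11, -16) + t(-3, 3, -12) into the plane: -1638 + (-1080)t = -198, so t = -4/3.
Intersection: (0, 11, -16) + (-4/3)·(-3, 3, -12) = (4, 7, 0).

(4, 7, 0)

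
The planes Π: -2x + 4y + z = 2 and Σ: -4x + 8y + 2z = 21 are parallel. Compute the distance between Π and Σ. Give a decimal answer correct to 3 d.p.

Rescale Σ by 1/2: -2x + 4y + z = 21/2. Then distance = |2 − (21/2)| / √21 ≈ 1.855.

1.855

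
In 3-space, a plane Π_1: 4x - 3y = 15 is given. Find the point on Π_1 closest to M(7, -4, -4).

Foot = M − λn with λ = (n·M − d)/|n|² = (40 − 15)/25 = 1.
Foot = (7, -4, -4) − 1·(4, -3, 0) = (3, -1, -4).

(3, -1, -4)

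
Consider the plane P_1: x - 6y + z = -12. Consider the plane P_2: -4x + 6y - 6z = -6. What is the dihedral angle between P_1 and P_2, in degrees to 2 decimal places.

cos θ = |n₁·n₂| / (|n₁||n₂|) = |-46| / (√38 · √88).
θ = arccos(0.79547) ≈ 37.30°.

37.30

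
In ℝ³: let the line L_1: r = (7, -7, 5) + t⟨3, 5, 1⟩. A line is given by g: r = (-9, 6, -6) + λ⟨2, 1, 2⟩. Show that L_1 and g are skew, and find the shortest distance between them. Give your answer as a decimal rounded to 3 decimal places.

9.849

Common perpendicular direction n = (3, 5, 1) × (2, 1, 2) = (9, -4, -7).
With w = (-9, 6, -6) − (7, -7, 5) = (-16, 13, -11), w · n = -119.
Since n ≠ 0 the lines are not parallel, and w · n = -119 ≠ 0 so they do not intersect; hence they are skew.
Distance = |w · n| / |n| = |-119| / √146 ≈ 9.849.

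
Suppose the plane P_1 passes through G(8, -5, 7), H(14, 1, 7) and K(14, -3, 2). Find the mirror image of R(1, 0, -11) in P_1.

(21, -20, 5)

GH = (6, 6, 0), GK = (6, 2, -5); a normal to P_1 is GH × GK = (-30, 30, -24).
Using G: P_1 has equation -30x + 30y - 24z = -558.
λ = (n·R − d)/|n|² = (234 − (-558))/2376 = 1/3.
Reflection = R − 2λn = (1, 0, -11) − (2/3)·(-30, 30, -24) = (21, -20, 5).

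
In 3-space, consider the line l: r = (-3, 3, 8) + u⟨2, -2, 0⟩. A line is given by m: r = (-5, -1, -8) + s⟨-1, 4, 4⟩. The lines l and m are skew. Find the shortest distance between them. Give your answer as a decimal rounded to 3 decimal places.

Common perpendicular direction n = (2, -2, 0) × (-1, 4, 4) = (-8, -8, 6).
With w = (-5, -1, -8) − (-3, 3, 8) = (-2, -4, -16), w · n = -48.
Distance = |w · n| / |n| = |-48| / √164 ≈ 3.748.

3.748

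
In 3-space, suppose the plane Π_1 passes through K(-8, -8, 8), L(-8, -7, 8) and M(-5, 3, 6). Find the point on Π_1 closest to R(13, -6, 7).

KL = (0, 1, 0), KM = (3, 11, -2); a normal to Π_1 is KL × KM = (-2, 0, -3).
Using K: Π_1 has equation -2x - 3z = -8.
Foot = R − λn with λ = (n·R − d)/|n|² = (-47 − (-8))/13 = -3.
Foot = (13, -6, 7) − (-3)·(-2, 0, -3) = (7, -6, -2).

(7, -6, -2)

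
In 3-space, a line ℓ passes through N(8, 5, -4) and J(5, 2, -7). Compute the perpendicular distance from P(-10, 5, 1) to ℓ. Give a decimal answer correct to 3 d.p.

A direction vector for ℓ is J − N = (-3, -3, -3).
Taking (8, 5, -4) on ℓ with direction v = (-3, -3, -3): w = P − (8, 5, -4) = (-18, 0, 5), and w × v = (15, -69, 54).
Distance = |w × v| / |v| = √7902 / √27 ≈ 17.108.

17.108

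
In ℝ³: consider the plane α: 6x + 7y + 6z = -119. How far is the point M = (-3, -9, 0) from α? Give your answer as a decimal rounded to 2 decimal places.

n·M − d = (6)·(-3) + (7)·(-9) + (6)·(0) − (-119) = 38; |n| = √121.
Distance = |38| / √121 = 38/√121 ≈ 3.45.

3.45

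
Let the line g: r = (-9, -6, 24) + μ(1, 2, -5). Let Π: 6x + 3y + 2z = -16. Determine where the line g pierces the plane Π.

(-5, 2, 4)

Substitute r = (-9, -6, 24) + t(1, 2, -5) into the plane: -24 + 2t = -16, so t = 4.
Intersection: (-9, -6, 24) + 4·(1, 2, -5) = (-5, 2, 4).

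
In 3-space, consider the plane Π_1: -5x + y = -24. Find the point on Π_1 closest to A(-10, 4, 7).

(5, 1, 7)

Foot = A − λn with λ = (n·A − d)/|n|² = (54 − (-24))/26 = 3.
Foot = (-10, 4, 7) − 3·(-5, 1, 0) = (5, 1, 7).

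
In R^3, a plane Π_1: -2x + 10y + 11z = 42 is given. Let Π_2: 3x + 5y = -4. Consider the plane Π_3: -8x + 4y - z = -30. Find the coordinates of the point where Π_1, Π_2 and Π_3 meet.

(2, -2, 6)

Solving the 3×3 linear system -2x + 10y + 11z = 42, 3x + 5y = -4, -8x + 4y - z = -30 (e.g. by elimination or Cramer's rule, determinant = 612) gives (2, -2, 6).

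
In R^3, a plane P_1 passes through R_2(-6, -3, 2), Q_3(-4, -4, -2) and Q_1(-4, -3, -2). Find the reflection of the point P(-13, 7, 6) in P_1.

R_2Q_3 = (2, -1, -4), R_2Q_1 = (2, 0, -4); a normal to P_1 is R_2Q_3 × R_2Q_1 = (4, 0, 2).
Using R_2: P_1 has equation 4x + 2z = -20.
λ = (n·P − d)/|n|² = (-40 − (-20))/20 = -1.
Reflection = P − 2λn = (-13, 7, 6) − (-2)·(4, 0, 2) = (-5, 7, 10).

(-5, 7, 10)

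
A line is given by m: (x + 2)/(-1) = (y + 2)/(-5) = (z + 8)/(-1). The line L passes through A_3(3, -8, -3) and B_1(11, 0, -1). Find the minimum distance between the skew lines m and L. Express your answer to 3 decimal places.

5.702

m has direction (-1, -5, -1) through (-2, -2, -8).
A direction vector for L is B_1 − A_3 = (8, 8, 2).
Common perpendicular direction n = (-1, -5, -1) × (8, 8, 2) = (-2, -6, 32).
With w = (3, -8, -3) − (-2, -2, -8) = (5, -6, 5), w · n = 186.
Distance = |w · n| / |n| = |186| / √1064 ≈ 5.702.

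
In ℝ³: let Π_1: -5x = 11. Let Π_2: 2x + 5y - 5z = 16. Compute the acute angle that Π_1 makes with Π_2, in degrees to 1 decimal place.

cos θ = |n₁·n₂| / (|n₁||n₂|) = |-10| / (√25 · √54).
θ = arccos(0.27217) ≈ 74.2°.

74.2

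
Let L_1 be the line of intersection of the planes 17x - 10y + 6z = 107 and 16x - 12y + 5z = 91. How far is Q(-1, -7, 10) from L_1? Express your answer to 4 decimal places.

8.6106

Direction of L_1: (17, -10, 6) × (16, -12, 5) = (22, 11, -44).
A point on L_1: solving the two plane equations with x = 5 gives (5, 2, 7).
Taking (5, 2, 7) on L_1 with direction v = (22, 11, -44): w = Q − (5, 2, 7) = (-6, -9, 3), and w × v = (363, -198, 132).
Distance = |w × v| / |v| = √188397 / √2541 ≈ 8.6106.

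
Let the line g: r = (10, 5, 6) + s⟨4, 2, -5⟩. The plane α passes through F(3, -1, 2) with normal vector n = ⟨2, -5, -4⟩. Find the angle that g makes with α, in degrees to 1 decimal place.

α: n·r = n·F gives 2x - 5y - 4z = 3.
sin θ = |n·v| / (|n||v|) = |18| / (√45 · √45) = 0.40000.
θ ≈ 23.6°.

23.6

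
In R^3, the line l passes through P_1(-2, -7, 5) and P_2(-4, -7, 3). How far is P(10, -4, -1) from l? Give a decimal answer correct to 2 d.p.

13.08

A direction vector for l is P_2 − P_1 = (-2, 0, -2).
Taking (-2, -7, 5) on l with direction v = (-2, 0, -2): w = P − (-2, -7, 5) = (12, 3, -6), and w × v = (-6, 36, 6).
Distance = |w × v| / |v| = √1368 / √8 ≈ 13.08.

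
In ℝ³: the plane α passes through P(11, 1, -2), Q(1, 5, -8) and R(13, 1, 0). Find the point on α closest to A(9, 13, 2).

PQ = (-10, 4, -6), PR = (2, 0, 2); a normal to α is PQ × PR = (8, 8, -8).
Using P: α has equation 8x + 8y - 8z = 112.
Foot = A − λn with λ = (n·A − d)/|n|² = (160 − 112)/192 = 1/4.
Foot = (9, 13, 2) − (1/4)·(8, 8, -8) = (7, 11, 4).

(7, 11, 4)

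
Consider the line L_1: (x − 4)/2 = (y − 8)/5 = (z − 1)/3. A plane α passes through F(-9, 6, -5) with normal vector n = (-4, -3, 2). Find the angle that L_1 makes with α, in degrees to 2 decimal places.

30.80

L_1 has direction (2, 5, 3) through (4, 8, 1).
α: n·r = n·F gives -4x - 3y + 2z = 8.
sin θ = |n·v| / (|n||v|) = |-17| / (√29 · √38) = 0.51210.
θ ≈ 30.80°.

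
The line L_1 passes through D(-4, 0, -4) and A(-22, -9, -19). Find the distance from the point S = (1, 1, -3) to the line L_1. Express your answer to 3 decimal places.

2.524

A direction vector for L_1 is A − D = (-18, -9, -15).
Taking (-4, 0, -4) on L_1 with direction v = (-18, -9, -15): w = S − (-4, 0, -4) = (5, 1, 1), and w × v = (-6, 57, -27).
Distance = |w × v| / |v| = √4014 / √630 ≈ 2.524.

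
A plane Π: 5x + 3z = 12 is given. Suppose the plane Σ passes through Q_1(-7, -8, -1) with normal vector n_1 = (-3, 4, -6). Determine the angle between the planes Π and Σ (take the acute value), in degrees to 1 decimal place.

Σ: n_1·r = n_1·Q_1 gives -3x + 4y - 6z = -5.
cos θ = |n₁·n₂| / (|n₁||n₂|) = |-33| / (√34 · √61).
θ = arccos(0.72462) ≈ 43.6°.

43.6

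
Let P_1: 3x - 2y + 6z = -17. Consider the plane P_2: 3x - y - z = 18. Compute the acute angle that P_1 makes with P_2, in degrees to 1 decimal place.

77.6

cos θ = |n₁·n₂| / (|n₁||n₂|) = |5| / (√49 · √11).
θ = arccos(0.21537) ≈ 77.6°.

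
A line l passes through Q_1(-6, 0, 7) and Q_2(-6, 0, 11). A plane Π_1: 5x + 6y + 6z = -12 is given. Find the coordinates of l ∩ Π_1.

A direction vector for l is Q_2 − Q_1 = (0, 0, 4).
Substitute r = (-6, 0, 7) + t(0, 0, 4) into the plane: 12 + 24t = -12, so t = -1.
Intersection: (-6, 0, 7) + (-1)·(0, 0, 4) = (-6, 0, 3).

(-6, 0, 3)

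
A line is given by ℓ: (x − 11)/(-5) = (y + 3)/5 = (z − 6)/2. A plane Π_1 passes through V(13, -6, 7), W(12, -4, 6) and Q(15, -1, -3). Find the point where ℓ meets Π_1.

(6, 2, 8)

ℓ has direction (-5, 5, 2) through (11, -3, 6).
VW = (-1, 2, -1), VQ = (2, 5, -10); a normal to Π_1 is VW × VQ = (-15, -12, -9).
Using V: Π_1 has equation -15x - 12y - 9z = -186.
Substitute r = (11, -3, 6) + t(-5, 5, 2) into the plane: -183 + (-3)t = -186, so t = 1.
Intersection: (11, -3, 6) + 1·(-5, 5, 2) = (6, 2, 8).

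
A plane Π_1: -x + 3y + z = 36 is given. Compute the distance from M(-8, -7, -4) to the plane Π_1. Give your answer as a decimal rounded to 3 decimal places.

n·M − d = (-1)·(-8) + (3)·(-7) + (1)·(-4) − 36 = -53; |n| = √11.
Distance = |-53| / √11 = 53/√11 ≈ 15.980.

15.980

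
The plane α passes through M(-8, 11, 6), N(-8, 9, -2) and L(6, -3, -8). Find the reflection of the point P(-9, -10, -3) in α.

(9, 14, -9)

MN = (0, -2, -8), ML = (14, -14, -14); a normal to α is MN × ML = (-84, -112, 28).
Using M: α has equation -84x - 112y + 28z = -392.
λ = (n·P − d)/|n|² = (1792 − (-392))/20384 = 3/28.
Reflection = P − 2λn = (-9, -10, -3) − (3/14)·(-84, -112, 28) = (9, 14, -9).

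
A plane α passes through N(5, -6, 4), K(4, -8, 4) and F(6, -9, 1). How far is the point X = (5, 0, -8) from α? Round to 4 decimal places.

9.3228

NK = (-1, -2, 0), NF = (1, -3, -3); a normal to α is NK × NF = (6, -3, 5).
Using N: α has equation 6x - 3y + 5z = 68.
n·X − d = (6)·(5) + (-3)·(0) + (5)·(-8) − 68 = -78; |n| = √70.
Distance = |-78| / √70 = 78/√70 ≈ 9.3228.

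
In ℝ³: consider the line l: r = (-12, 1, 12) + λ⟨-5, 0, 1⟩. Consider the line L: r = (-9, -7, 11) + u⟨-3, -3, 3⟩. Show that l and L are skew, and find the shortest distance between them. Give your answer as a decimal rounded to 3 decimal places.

5.246

Common perpendicular direction n = (-5, 0, 1) × (-3, -3, 3) = (3, 12, 15).
With w = (-9, -7, 11) − (-12, 1, 12) = (3, -8, -1), w · n = -102.
Since n ≠ 0 the lines are not parallel, and w · n = -102 ≠ 0 so they do not intersect; hence they are skew.
Distance = |w · n| / |n| = |-102| / √378 ≈ 5.246.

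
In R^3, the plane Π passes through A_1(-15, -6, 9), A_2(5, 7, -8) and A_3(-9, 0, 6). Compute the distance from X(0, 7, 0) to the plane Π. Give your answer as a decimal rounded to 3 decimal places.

0.243

A_1A_2 = (20, 13, -17), A_1A_3 = (6, 6, -3); a normal to Π is A_1A_2 × A_1A_3 = (63, -42, 42).
Using A_1: Π has equation 63x - 42y + 42z = -315.
n·X − d = (63)·(0) + (-42)·(7) + (42)·(0) − (-315) = 21; |n| = √7497.
Distance = |21| / √7497 = 21/√7497 ≈ 0.243.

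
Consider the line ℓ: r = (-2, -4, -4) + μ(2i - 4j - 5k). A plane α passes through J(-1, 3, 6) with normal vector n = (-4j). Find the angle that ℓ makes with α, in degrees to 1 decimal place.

α: n·r = n·J gives -4y = -12.
sin θ = |n·v| / (|n||v|) = |16| / (√16 · √45) = 0.59628.
θ ≈ 36.6°.

36.6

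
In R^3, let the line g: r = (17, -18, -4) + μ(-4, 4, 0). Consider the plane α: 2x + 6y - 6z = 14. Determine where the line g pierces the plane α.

(1, -2, -4)

Substitute r = (17, -18, -4) + t(-4, 4, 0) into the plane: -50 + 16t = 14, so t = 4.
Intersection: (17, -18, -4) + 4·(-4, 4, 0) = (1, -2, -4).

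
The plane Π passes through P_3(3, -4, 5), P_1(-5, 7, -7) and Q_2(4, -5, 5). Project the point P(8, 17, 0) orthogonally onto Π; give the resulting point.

P_3P_1 = (-8, 11, -12), P_3Q_2 = (1, -1, 0); a normal to Π is P_3P_1 × P_3Q_2 = (-12, -12, -3).
Using P_3: Π has equation -12x - 12y - 3z = -3.
Foot = P − λn with λ = (n·P − d)/|n|² = (-300 − (-3))/297 = -1.
Foot = (8, 17, 0) − (-1)·(-12, -12, -3) = (-4, 5, -3).

(-4, 5, -3)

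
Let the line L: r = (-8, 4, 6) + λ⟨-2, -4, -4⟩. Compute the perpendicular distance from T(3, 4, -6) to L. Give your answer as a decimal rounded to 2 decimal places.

Taking (-8, 4, 6) on L with direction v = (-2, -4, -4): w = T − (-8, 4, 6) = (11, 0, -12), and w × v = (-48, 68, -44).
Distance = |w × v| / |v| = √8864 / √36 ≈ 15.69.

15.69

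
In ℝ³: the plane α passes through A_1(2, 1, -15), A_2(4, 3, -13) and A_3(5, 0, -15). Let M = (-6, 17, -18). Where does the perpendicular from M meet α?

(-8, 11, -10)

A_1A_2 = (2, 2, 2), A_1A_3 = (3, -1, 0); a normal to α is A_1A_2 × A_1A_3 = (2, 6, -8).
Using A_1: α has equation 2x + 6y - 8z = 130.
Foot = M − λn with λ = (n·M − d)/|n|² = (234 − 130)/104 = 1.
Foot = (-6, 17, -18) − 1·(2, 6, -8) = (-8, 11, -10).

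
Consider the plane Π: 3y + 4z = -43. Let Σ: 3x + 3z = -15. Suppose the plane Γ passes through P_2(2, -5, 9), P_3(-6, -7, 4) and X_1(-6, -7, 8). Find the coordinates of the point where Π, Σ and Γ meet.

(2, -5, -7)

P_2P_3 = (-8, -2, -5), P_2X_1 = (-8, -2, -1); a normal to Γ is P_2P_3 × P_2X_1 = (-8, 32, 0).
Using P_2: Γ has equation -8x + 32y = -176.
Solving the 3×3 linear system 3y + 4z = -43, 3x + 3z = -15, -8x + 32y = -176 (e.g. by elimination or Cramer's rule, determinant = 312) gives (2, -5, -7).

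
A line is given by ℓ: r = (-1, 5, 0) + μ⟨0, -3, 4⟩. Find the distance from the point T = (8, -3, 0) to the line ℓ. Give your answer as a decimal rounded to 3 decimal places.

11.044

Taking (-1, 5, 0) on ℓ with direction v = (0, -3, 4): w = T − (-1, 5, 0) = (9, -8, 0), and w × v = (-32, -36, -27).
Distance = |w × v| / |v| = √3049 / √25 ≈ 11.044.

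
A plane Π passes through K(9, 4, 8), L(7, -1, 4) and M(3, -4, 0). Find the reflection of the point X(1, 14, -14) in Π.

(-15, -2, 14)

KL = (-2, -5, -4), KM = (-6, -8, -8); a normal to Π is KL × KM = (8, 8, -14).
Using K: Π has equation 8x + 8y - 14z = -8.
λ = (n·X − d)/|n|² = (316 − (-8))/324 = 1.
Reflection = X − 2λn = (1, 14, -14) − 2·(8, 8, -14) = (-15, -2, 14).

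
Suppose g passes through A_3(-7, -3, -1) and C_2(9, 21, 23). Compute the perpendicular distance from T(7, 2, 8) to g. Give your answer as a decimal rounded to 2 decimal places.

8.90

A direction vector for g is C_2 − A_3 = (16, 24, 24).
Taking (-7, -3, -1) on g with direction v = (16, 24, 24): w = T − (-7, -3, -1) = (14, 5, 9), and w × v = (-96, -192, 256).
Distance = |w × v| / |v| = √111616 / √1408 ≈ 8.90.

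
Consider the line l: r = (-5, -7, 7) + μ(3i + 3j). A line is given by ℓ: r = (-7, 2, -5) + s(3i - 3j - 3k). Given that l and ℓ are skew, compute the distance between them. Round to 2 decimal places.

14.29

Common perpendicular direction n = (3, 3, 0) × (3, -3, -3) = (-9, 9, -18).
With w = (-7, 2, -5) − (-5, -7, 7) = (-2, 9, -12), w · n = 315.
Distance = |w · n| / |n| = |315| / √486 ≈ 14.29.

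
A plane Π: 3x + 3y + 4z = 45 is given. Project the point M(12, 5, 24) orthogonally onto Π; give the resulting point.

(3, -4, 12)

Foot = M − λn with λ = (n·M − d)/|n|² = (147 − 45)/34 = 3.
Foot = (12, 5, 24) − 3·(3, 3, 4) = (3, -4, 12).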